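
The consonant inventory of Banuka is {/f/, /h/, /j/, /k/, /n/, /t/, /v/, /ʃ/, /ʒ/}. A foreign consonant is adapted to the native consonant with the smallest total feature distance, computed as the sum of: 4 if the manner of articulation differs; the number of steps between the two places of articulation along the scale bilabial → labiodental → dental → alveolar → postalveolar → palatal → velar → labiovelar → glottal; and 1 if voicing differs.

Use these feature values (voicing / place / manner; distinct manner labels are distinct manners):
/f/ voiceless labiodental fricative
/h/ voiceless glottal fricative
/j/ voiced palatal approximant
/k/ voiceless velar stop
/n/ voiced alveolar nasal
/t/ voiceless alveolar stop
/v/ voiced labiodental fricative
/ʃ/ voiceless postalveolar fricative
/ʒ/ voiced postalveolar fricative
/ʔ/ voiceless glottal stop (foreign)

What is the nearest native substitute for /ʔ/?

/k/ is closest: same manner (stop), place distance 2 (glottal→velar), same voicing; total 2. Next closest is /h/ at distance 4.

k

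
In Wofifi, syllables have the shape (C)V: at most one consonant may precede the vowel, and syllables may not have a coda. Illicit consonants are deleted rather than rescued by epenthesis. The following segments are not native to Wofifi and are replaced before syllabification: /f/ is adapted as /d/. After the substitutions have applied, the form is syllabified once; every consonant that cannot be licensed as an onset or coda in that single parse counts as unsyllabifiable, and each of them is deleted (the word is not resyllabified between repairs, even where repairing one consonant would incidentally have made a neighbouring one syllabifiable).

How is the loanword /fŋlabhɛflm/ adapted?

lahɛ

Substitution: /f/ → /d/, giving /dŋlabhɛdlm/.
Syllabifying with onset maximization leaves /d/, /ŋ/, /b/, /d/, /l/, /m/ stranded (no codas are permitted; onsets are limited to one consonant).
Deleting the stranded consonants removes /d/, /ŋ/, /b/, /d/, /l/, /m/.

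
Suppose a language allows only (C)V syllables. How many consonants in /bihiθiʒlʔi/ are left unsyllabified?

2

Under (C)V, the unsyllabifiable consonants are /ʒ/, /l/ (no codas are permitted; onsets are limited to one consonant).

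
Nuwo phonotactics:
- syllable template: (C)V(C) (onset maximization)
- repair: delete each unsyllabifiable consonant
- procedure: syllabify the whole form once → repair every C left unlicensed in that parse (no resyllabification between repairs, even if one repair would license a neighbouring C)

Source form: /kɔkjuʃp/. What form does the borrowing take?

The consonants /p/ cannot be parsed into a legal (C)V(C) syllable (at most one coda consonant is licensed; onsets are limited to one consonant).
Deletion applies to /p/.

kɔkjuʃ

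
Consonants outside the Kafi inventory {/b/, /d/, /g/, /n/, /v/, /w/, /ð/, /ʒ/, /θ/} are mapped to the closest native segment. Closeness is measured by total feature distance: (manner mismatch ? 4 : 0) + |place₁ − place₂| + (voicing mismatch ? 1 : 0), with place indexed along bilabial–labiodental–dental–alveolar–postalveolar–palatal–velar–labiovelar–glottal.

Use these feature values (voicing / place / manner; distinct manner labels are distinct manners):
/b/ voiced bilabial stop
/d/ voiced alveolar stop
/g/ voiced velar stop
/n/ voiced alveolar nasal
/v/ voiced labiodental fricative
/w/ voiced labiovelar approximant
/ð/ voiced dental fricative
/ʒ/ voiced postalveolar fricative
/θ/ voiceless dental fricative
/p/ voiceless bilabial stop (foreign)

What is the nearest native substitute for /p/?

b

/b/ is closest: same manner (stop), place distance 0 (bilabial→bilabial), voicing differs (+1); total 1. Next closest is /d/ at distance 4.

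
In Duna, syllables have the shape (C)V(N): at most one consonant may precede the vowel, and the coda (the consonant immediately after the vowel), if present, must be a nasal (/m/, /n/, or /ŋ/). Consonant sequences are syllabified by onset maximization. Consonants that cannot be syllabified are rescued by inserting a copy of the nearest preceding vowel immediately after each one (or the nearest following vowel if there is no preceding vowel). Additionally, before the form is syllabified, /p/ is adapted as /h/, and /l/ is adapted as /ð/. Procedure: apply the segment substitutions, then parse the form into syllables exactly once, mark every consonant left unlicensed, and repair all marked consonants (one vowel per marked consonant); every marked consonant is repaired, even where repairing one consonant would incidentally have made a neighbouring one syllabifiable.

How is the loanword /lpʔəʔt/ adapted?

Substitution: /l/ → /ð/, /p/ → /h/, giving /ðhʔəʔt/.
Under (C)V(N), the unsyllabifiable consonants are /ð/, /h/, /ʔ/, /t/ (only a nasal (/m/, /n/, or /ŋ/) is licensed in coda position; onsets are limited to one consonant).
Epenthesis after each stranded consonant: /ð/ → /ðə/, /h/ → /hə/, /ʔ/ → /ʔə/, /t/ → /tə/.

ðəhəʔəʔətə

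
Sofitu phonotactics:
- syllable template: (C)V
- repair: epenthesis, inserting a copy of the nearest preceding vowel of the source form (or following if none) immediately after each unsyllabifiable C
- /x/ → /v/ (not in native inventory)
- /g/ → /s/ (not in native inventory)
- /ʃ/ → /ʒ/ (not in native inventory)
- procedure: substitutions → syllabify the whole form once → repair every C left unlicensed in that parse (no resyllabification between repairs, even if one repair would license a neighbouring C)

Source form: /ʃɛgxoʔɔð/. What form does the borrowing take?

ʒɛsɛvoʔɔðɔ

Substitution: /ʃ/ → /ʒ/, /g/ → /s/, /x/ → /v/, giving /ʒɛsvoʔɔð/.
Syllabifying with onset maximization leaves /s/, /ð/ stranded (no codas are permitted; onsets are limited to one consonant).
Each unlicensed consonant becomes the onset of a new syllable: /s/ → /sɛ/, /ð/ → /ðɔ/.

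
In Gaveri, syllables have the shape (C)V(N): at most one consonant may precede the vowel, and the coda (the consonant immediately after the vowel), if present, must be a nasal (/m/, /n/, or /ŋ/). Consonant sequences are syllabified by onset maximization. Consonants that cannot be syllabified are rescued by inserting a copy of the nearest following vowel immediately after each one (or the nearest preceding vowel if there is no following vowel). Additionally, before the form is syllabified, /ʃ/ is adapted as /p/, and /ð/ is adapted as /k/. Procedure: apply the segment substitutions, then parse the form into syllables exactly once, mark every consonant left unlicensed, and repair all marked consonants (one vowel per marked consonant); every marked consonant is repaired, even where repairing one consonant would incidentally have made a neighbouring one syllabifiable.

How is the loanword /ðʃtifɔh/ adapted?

kipitifɔhɔ

Substitution: /ð/ → /k/, /ʃ/ → /p/, giving /kptifɔh/.
Under (C)V(N), the unsyllabifiable consonants are /k/, /p/, /h/ (only a nasal (/m/, /n/, or /ŋ/) is licensed in coda position; onsets are limited to one consonant).
Epenthesis after each stranded consonant: /k/ → /ki/, /p/ → /pi/, /h/ → /hɔ/.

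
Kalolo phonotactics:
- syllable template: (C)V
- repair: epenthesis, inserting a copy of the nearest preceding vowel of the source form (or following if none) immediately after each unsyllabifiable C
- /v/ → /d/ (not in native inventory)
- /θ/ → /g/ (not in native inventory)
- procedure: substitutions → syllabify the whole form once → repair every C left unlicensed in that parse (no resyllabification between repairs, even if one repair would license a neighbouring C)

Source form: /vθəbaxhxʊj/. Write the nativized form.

Substitution: /v/ → /d/, /θ/ → /g/, giving /dgəbaxhxʊj/.
The consonants /d/, /x/, /h/, /j/ cannot be parsed into a legal (C)V syllable (no codas are permitted; onsets are limited to one consonant).
Epenthesis after each stranded consonant: /d/ → /də/, /x/ → /xa/, /h/ → /ha/, /j/ → /jʊ/.

dəgəbaxahaxʊjʊ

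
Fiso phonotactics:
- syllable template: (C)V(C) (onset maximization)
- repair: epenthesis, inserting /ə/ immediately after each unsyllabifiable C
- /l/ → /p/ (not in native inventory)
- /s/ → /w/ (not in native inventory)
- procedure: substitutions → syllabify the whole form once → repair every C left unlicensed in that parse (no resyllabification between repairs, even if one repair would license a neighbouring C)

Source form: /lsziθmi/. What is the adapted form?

pəwəziθmi

Substitution: /l/ → /p/, /s/ → /w/, giving /pwziθmi/.
The consonants /p/, /w/ cannot be parsed into a legal (C)V(C) syllable (at most one coda consonant is licensed; onsets are limited to one consonant).
Inserting the epenthetic vowel yields /p/ → /pə/, /w/ → /wə/.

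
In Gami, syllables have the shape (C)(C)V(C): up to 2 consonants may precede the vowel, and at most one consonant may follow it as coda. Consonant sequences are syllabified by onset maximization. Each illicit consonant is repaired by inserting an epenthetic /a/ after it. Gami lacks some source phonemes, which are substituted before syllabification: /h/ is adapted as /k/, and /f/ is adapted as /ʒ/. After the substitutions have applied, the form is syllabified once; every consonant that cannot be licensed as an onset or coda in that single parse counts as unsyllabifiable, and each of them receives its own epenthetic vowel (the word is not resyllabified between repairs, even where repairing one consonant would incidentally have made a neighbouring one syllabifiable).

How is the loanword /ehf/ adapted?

ekʒa

Substitution: /h/ → /k/, /f/ → /ʒ/, giving /ekʒ/.
Under (C)(C)V(C), the unsyllabifiable consonants are /ʒ/ (at most one coda consonant is licensed; onsets may contain at most 2 consonants).
Inserting the epenthetic vowel yields /ʒ/ → /ʒa/.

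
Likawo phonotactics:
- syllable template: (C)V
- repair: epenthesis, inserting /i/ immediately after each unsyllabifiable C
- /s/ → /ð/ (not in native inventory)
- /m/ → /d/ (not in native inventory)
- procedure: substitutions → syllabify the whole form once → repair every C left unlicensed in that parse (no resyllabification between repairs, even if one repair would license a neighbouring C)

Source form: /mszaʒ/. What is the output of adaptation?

Substitution: /m/ → /d/, /s/ → /ð/, giving /dðzaʒ/.
The consonants /d/, /ð/, /ʒ/ cannot be parsed into a legal (C)V syllable (no codas are permitted; onsets are limited to one consonant).
Epenthesis after each stranded consonant: /d/ → /di/, /ð/ → /ði/, /ʒ/ → /ʒi/.

diðizaʒi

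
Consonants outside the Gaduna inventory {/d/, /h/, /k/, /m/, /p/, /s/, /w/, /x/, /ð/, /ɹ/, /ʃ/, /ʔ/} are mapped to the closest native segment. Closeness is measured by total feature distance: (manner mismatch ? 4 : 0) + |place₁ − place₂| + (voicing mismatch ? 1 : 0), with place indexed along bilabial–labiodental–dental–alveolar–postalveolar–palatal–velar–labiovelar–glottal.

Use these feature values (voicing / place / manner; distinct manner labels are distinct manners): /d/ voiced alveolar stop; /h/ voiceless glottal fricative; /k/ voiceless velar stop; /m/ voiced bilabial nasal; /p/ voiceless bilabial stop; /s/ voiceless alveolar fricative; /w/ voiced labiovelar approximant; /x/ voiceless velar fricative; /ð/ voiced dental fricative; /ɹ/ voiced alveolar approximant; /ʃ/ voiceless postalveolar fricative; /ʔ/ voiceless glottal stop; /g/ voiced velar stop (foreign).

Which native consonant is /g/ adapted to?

/k/ is closest: same manner (stop), place distance 0 (velar→velar), voicing differs (+1); total 1. Next closest is /d/ at distance 3.

k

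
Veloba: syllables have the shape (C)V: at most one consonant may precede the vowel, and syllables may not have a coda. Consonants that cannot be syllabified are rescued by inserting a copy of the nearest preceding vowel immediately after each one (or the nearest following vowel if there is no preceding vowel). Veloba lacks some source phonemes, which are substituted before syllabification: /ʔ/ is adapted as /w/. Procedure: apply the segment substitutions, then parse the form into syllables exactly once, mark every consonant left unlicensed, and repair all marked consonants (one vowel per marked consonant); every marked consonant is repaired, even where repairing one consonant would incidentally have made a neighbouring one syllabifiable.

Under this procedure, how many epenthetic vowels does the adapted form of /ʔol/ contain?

After substitution the input is /wol/.
The unsyllabifiable consonants are /l/; each receives one epenthetic vowel.

1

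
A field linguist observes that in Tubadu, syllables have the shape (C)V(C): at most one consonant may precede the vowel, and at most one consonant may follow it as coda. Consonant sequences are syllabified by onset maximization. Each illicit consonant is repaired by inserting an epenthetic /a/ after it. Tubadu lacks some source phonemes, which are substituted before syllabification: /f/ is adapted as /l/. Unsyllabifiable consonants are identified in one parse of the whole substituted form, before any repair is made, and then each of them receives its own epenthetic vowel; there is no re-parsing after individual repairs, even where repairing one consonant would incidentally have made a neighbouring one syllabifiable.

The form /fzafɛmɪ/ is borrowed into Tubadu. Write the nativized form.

Substitution: /f/ → /l/, giving /lzalɛmɪ/.
Syllabifying with onset maximization leaves /l/ stranded (at most one coda consonant is licensed; onsets are limited to one consonant).
Each unlicensed consonant becomes the onset of a new syllable: /l/ → /la/.

lazalɛmɪ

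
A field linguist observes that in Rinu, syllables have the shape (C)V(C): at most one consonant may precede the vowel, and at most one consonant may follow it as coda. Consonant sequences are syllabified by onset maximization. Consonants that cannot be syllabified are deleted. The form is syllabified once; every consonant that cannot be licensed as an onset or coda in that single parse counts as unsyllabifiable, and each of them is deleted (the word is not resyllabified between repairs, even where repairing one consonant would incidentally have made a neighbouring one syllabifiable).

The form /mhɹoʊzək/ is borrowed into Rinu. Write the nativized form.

Syllabifying with onset maximization leaves /m/, /h/ stranded (at most one coda consonant is licensed; onsets are limited to one consonant).
Deletion applies to /m/, /h/.

ɹoʊzək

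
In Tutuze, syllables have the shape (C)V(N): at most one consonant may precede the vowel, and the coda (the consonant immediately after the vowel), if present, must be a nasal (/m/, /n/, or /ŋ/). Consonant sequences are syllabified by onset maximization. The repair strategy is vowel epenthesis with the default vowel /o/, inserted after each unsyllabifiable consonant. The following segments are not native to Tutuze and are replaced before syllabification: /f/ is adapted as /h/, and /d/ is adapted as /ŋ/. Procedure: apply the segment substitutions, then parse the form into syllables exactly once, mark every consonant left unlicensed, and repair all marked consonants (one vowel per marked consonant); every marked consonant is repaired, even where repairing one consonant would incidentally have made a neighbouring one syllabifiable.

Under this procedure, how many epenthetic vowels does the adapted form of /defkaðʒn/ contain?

After substitution the input is /ŋehkaðʒn/.
The unsyllabifiable consonants are /h/, /ð/, /ʒ/, /n/; each receives one epenthetic vowel.

4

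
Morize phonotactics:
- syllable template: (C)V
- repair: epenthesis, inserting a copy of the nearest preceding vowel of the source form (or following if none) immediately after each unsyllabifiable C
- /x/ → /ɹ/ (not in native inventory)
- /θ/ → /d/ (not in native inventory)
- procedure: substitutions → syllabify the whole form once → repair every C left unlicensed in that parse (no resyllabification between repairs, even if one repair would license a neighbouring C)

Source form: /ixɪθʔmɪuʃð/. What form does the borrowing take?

Substitution: /x/ → /ɹ/, /θ/ → /d/, giving /iɹɪdʔmɪuʃð/.
Syllabifying with onset maximization leaves /d/, /ʔ/, /ʃ/, /ð/ stranded (no codas are permitted; onsets are limited to one consonant).
Epenthesis after each stranded consonant: /d/ → /dɪ/, /ʔ/ → /ʔɪ/, /ʃ/ → /ʃu/, /ð/ → /ðu/.

iɹɪdɪʔɪmɪuʃuðu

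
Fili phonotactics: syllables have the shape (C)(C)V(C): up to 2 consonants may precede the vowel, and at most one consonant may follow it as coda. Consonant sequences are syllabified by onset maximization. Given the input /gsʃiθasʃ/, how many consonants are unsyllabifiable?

Under (C)(C)V(C), the unsyllabifiable consonants are /g/, /ʃ/ (at most one coda consonant is licensed; onsets may contain at most 2 consonants).

2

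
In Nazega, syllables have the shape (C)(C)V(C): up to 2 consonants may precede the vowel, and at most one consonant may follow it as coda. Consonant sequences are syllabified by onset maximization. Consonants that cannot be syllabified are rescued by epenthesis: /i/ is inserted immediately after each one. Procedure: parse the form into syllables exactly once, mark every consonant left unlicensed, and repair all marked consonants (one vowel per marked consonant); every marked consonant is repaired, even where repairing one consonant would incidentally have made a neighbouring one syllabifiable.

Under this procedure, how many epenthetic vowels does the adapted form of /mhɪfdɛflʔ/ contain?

2

The unsyllabifiable consonants are /l/, /ʔ/; each receives one epenthetic vowel.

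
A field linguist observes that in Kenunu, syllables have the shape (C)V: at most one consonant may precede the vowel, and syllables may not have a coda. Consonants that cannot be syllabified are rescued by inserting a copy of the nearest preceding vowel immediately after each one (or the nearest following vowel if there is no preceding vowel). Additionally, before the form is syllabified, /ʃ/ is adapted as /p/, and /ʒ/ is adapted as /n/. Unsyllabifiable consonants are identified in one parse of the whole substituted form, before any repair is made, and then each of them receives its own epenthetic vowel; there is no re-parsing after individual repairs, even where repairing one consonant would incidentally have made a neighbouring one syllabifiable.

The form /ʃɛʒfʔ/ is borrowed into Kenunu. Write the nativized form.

Substitution: /ʃ/ → /p/, /ʒ/ → /n/, giving /pɛnfʔ/.
The consonants /n/, /f/, /ʔ/ cannot be parsed into a legal (C)V syllable (no codas are permitted; onsets are limited to one consonant).
Inserting the epenthetic vowel yields /n/ → /nɛ/, /f/ → /fɛ/, /ʔ/ → /ʔɛ/.

pɛnɛfɛʔɛ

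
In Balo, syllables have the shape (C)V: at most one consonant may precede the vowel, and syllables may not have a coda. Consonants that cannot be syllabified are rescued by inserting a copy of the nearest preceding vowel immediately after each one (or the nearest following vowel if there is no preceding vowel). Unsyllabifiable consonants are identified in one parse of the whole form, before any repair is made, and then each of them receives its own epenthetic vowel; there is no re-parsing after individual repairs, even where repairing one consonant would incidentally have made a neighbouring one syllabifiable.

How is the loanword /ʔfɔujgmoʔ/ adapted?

Under (C)V, the unsyllabifiable consonants are /ʔ/, /j/, /g/, /ʔ/ (no codas are permitted; onsets are limited to one consonant).
Each unlicensed consonant becomes the onset of a new syllable: /ʔ/ → /ʔɔ/, /j/ → /ju/, /g/ → /gu/, /ʔ/ → /ʔo/.

ʔɔfɔujugumoʔo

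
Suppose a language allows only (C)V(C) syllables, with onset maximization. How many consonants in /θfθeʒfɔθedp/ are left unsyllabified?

Under (C)V(C), the unsyllabifiable consonants are /θ/, /f/, /p/ (at most one coda consonant is licensed; onsets are limited to one consonant).

3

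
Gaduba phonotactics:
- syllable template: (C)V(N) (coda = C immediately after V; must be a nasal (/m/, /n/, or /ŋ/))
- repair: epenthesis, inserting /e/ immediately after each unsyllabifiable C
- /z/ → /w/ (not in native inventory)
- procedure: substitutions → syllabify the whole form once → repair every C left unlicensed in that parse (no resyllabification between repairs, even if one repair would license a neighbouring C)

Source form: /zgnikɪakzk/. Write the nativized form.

wegenikɪakeweke

Substitution: /z/ → /w/, giving /wgnikɪakwk/.
The consonants /w/, /g/, /k/, /w/, /k/ cannot be parsed into a legal (C)V(N) syllable (only a nasal (/m/, /n/, or /ŋ/) is licensed in coda position; onsets are limited to one consonant).
Inserting the epenthetic vowel yields /w/ → /we/, /g/ → /ge/, /k/ → /ke/, /w/ → /we/, /k/ → /ke/.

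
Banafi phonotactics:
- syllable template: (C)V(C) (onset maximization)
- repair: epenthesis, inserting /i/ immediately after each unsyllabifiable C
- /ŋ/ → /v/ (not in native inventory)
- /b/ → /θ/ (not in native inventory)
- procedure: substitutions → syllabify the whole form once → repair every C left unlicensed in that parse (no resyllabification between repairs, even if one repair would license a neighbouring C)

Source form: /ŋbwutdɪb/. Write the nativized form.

Substitution: /ŋ/ → /v/, /b/ → /θ/, giving /vθwutdɪθ/.
Syllabifying with onset maximization leaves /v/, /θ/ stranded (at most one coda consonant is licensed; onsets are limited to one consonant).
Inserting the epenthetic vowel yields /v/ → /vi/, /θ/ → /θi/.

viθiwutdɪθ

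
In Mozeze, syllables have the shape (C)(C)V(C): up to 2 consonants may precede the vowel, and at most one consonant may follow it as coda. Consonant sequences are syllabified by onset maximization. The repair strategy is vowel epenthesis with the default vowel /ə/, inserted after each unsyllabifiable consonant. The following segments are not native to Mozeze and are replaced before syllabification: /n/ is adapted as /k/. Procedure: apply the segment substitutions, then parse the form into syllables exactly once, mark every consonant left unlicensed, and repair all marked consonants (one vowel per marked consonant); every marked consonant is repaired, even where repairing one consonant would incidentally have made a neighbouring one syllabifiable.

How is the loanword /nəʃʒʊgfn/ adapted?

kəʃʒʊgfəkə

Substitution: /n/ → /k/, giving /kəʃʒʊgfk/.
The consonants /f/, /k/ cannot be parsed into a legal (C)(C)V(C) syllable (at most one coda consonant is licensed; onsets may contain at most 2 consonants).
Inserting the epenthetic vowel yields /f/ → /fə/, /k/ → /kə/.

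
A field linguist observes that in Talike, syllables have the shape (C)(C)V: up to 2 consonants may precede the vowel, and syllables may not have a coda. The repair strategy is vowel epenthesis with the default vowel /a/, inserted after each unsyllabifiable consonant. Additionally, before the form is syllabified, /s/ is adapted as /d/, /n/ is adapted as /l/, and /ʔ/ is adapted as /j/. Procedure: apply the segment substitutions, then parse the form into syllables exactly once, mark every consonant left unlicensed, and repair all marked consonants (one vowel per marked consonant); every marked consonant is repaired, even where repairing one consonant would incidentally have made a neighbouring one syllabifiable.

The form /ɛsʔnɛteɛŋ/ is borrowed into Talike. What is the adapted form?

ɛdajlɛteɛŋa

Substitution: /s/ → /d/, /ʔ/ → /j/, /n/ → /l/, giving /ɛdjlɛteɛŋ/.
Under (C)(C)V, the unsyllabifiable consonants are /d/, /ŋ/ (no codas are permitted; onsets may contain at most 2 consonants).
Inserting the epenthetic vowel yields /d/ → /da/, /ŋ/ → /ŋa/.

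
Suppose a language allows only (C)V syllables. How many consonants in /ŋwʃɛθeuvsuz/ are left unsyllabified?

4

Under (C)V, the unsyllabifiable consonants are /ŋ/, /w/, /v/, /z/ (no codas are permitted; onsets are limited to one consonant).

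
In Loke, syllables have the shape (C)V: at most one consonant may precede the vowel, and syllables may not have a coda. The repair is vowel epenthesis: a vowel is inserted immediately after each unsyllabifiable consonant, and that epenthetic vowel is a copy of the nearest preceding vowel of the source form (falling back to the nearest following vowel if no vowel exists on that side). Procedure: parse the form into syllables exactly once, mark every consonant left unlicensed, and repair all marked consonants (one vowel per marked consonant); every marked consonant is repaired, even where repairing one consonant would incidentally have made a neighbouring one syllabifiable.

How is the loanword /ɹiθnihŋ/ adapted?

ɹiθinihiŋi

Syllabifying with onset maximization leaves /θ/, /h/, /ŋ/ stranded (no codas are permitted; onsets are limited to one consonant).
Inserting the epenthetic vowel yields /θ/ → /θi/, /h/ → /hi/, /ŋ/ → /ŋi/.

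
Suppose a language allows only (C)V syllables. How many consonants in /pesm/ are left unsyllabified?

2

The consonants /s/, /m/ cannot be parsed into a legal (C)V syllable (no codas are permitted; onsets are limited to one consonant).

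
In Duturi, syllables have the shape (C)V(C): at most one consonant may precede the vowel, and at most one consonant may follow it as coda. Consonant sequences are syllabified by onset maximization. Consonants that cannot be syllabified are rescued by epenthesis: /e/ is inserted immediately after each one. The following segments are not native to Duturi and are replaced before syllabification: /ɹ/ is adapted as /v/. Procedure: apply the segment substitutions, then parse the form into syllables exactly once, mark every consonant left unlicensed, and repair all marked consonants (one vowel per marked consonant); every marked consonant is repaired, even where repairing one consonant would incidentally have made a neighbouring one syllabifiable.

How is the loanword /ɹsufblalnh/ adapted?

Substitution: /ɹ/ → /v/, giving /vsufblalnh/.
The consonants /v/, /b/, /n/, /h/ cannot be parsed into a legal (C)V(C) syllable (at most one coda consonant is licensed; onsets are limited to one consonant).
Each unlicensed consonant becomes the onset of a new syllable: /v/ → /ve/, /b/ → /be/, /n/ → /ne/, /h/ → /he/.

vesufbelalnehe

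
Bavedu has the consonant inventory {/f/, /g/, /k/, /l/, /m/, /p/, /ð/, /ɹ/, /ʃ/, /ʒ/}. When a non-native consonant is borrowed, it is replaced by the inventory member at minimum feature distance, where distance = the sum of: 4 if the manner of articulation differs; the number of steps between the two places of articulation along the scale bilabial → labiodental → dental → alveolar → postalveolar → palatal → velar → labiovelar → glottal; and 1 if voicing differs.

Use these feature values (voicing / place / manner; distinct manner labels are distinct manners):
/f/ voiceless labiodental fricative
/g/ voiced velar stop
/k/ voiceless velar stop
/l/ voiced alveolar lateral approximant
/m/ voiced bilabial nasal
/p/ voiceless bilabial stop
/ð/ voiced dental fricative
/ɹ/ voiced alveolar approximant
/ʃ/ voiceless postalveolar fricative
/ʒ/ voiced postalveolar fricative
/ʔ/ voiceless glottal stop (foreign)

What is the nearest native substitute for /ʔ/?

k

/k/ is closest: same manner (stop), place distance 2 (glottal→velar), same voicing; total 2. Next closest is /g/ at distance 3.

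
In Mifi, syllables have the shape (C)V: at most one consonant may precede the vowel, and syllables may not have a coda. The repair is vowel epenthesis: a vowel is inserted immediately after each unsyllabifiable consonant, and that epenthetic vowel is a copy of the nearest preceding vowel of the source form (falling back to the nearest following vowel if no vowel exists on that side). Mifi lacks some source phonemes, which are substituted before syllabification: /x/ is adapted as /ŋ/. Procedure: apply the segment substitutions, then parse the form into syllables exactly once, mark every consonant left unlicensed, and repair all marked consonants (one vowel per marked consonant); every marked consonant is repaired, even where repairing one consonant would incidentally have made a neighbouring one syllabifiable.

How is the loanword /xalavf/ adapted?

ŋalavafa

Substitution: /x/ → /ŋ/, giving /ŋalavf/.
Syllabifying with onset maximization leaves /v/, /f/ stranded (no codas are permitted; onsets are limited to one consonant).
Inserting the epenthetic vowel yields /v/ → /va/, /f/ → /fa/.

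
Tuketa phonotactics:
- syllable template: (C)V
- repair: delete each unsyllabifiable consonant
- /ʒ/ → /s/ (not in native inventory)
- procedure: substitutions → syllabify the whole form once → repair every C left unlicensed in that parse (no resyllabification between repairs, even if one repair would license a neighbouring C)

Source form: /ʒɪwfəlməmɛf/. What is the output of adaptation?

sɪfəməmɛ

Substitution: /ʒ/ → /s/, giving /sɪwfəlməmɛf/.
Under (C)V, the unsyllabifiable consonants are /w/, /l/, /f/ (no codas are permitted; onsets are limited to one consonant).
Each unlicensed consonant is deleted: /w/, /l/, /f/.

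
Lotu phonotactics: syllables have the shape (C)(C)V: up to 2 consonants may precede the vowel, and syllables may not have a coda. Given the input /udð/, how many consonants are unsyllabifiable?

Syllabifying with onset maximization leaves /d/, /ð/ stranded (no codas are permitted; onsets may contain at most 2 consonants).

2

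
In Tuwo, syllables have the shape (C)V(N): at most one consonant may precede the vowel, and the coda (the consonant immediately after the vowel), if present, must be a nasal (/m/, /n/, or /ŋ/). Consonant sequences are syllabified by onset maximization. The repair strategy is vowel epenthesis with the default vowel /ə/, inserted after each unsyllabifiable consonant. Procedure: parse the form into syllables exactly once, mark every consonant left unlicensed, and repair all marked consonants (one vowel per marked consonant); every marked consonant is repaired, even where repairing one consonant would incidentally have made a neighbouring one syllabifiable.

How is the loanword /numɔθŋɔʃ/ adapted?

Under (C)V(N), the unsyllabifiable consonants are /θ/, /ʃ/ (only a nasal (/m/, /n/, or /ŋ/) is licensed in coda position; onsets are limited to one consonant).
Inserting the epenthetic vowel yields /θ/ → /θə/, /ʃ/ → /ʃə/.

numɔθəŋɔʃə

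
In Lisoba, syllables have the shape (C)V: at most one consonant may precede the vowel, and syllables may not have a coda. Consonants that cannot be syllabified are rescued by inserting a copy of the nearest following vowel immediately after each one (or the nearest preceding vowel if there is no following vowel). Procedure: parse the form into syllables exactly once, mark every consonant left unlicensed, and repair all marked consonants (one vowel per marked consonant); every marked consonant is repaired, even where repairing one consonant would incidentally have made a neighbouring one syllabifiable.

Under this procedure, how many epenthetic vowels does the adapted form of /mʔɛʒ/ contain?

2

The unsyllabifiable consonants are /m/, /ʒ/; each receives one epenthetic vowel.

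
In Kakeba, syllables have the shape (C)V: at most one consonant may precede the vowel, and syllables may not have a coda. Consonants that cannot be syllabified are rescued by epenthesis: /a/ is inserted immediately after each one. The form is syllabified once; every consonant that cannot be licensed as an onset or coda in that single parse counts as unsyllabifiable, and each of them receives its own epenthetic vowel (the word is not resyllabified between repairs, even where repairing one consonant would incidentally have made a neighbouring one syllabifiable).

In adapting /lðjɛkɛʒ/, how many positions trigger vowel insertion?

The unsyllabifiable consonants are /l/, /ð/, /ʒ/; each receives one epenthetic vowel.

3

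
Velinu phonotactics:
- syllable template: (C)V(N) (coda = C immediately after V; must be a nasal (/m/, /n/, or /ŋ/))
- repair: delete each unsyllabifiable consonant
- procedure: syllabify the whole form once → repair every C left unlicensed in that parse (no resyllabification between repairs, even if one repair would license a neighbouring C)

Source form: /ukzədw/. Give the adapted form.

uzə

Syllabifying with onset maximization leaves /k/, /d/, /w/ stranded (only a nasal (/m/, /n/, or /ŋ/) is licensed in coda position; onsets are limited to one consonant).
Deletion applies to /k/, /d/, /w/.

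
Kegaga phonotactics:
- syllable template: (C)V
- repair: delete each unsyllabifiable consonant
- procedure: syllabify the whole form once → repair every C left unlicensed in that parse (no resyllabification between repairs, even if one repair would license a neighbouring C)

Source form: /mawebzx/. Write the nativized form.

mawe

Under (C)V, the unsyllabifiable consonants are /b/, /z/, /x/ (no codas are permitted; onsets are limited to one consonant).
Deleting the stranded consonants removes /b/, /z/, /x/.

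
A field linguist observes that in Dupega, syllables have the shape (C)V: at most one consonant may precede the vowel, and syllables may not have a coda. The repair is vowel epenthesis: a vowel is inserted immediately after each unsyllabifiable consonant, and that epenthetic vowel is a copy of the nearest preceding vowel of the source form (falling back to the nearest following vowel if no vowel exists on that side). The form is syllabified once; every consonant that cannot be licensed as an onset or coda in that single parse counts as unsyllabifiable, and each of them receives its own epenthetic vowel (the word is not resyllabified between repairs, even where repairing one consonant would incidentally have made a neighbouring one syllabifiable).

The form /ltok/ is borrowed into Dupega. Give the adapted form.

The consonants /l/, /k/ cannot be parsed into a legal (C)V syllable (no codas are permitted; onsets are limited to one consonant).
Each unlicensed consonant becomes the onset of a new syllable: /l/ → /lo/, /k/ → /ko/.

lotoko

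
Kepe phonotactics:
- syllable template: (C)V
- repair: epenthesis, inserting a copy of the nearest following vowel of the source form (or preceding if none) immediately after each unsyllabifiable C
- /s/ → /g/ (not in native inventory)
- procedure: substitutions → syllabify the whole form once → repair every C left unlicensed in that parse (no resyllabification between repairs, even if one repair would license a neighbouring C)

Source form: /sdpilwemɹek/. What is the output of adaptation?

Substitution: /s/ → /g/, giving /gdpilwemɹek/.
Syllabifying with onset maximization leaves /g/, /d/, /l/, /m/, /k/ stranded (no codas are permitted; onsets are limited to one consonant).
Each unlicensed consonant becomes the onset of a new syllable: /g/ → /gi/, /d/ → /di/, /l/ → /le/, /m/ → /me/, /k/ → /ke/.

gidipilewemeɹeke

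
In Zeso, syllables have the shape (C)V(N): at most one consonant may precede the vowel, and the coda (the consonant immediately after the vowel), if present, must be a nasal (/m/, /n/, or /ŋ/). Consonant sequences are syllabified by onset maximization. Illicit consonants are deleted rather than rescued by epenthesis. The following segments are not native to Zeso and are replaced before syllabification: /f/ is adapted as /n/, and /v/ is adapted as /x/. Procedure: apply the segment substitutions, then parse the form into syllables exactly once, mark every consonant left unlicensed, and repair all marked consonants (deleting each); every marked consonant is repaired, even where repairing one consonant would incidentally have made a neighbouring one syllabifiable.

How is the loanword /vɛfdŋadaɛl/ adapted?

xɛnŋadaɛ

Substitution: /v/ → /x/, /f/ → /n/, giving /xɛndŋadaɛl/.
The consonants /d/, /l/ cannot be parsed into a legal (C)V(N) syllable (only a nasal (/m/, /n/, or /ŋ/) is licensed in coda position; onsets are limited to one consonant).
Each unlicensed consonant is deleted: /d/, /l/.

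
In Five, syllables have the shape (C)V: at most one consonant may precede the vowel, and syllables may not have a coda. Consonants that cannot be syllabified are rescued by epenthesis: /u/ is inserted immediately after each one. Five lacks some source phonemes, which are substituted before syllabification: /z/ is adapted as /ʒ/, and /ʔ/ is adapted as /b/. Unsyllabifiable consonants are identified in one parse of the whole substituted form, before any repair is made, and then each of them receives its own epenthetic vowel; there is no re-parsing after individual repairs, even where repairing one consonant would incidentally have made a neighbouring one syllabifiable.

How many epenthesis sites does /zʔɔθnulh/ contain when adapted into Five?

4

After substitution the input is /ʒbɔθnulh/.
The unsyllabifiable consonants are /ʒ/, /θ/, /l/, /h/; each receives one epenthetic vowel.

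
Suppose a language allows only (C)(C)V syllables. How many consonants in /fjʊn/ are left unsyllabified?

The consonants /n/ cannot be parsed into a legal (C)(C)V syllable (no codas are permitted; onsets may contain at most 2 consonants).

1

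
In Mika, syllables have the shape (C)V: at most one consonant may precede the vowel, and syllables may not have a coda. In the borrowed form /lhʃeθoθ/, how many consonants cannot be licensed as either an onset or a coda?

3

The consonants /l/, /h/, /θ/ cannot be parsed into a legal (C)V syllable (no codas are permitted; onsets are limited to one consonant).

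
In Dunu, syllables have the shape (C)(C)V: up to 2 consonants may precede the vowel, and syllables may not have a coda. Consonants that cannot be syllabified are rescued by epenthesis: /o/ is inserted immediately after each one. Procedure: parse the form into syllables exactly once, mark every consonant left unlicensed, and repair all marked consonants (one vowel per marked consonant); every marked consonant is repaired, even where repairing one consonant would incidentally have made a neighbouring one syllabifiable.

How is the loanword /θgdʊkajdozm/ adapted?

Under (C)(C)V, the unsyllabifiable consonants are /θ/, /z/, /m/ (no codas are permitted; onsets may contain at most 2 consonants).
Each unlicensed consonant becomes the onset of a new syllable: /θ/ → /θo/, /z/ → /zo/, /m/ → /mo/.

θogdʊkajdozomo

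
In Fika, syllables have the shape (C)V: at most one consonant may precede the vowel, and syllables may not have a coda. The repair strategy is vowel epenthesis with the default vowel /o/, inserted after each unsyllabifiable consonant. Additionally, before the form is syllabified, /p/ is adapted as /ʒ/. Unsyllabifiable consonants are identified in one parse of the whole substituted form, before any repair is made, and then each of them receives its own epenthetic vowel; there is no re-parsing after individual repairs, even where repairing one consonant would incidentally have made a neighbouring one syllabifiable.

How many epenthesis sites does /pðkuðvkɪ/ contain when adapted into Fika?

4

After substitution the input is /ʒðkuðvkɪ/.
The unsyllabifiable consonants are /ʒ/, /ð/, /ð/, /v/; each receives one epenthetic vowel.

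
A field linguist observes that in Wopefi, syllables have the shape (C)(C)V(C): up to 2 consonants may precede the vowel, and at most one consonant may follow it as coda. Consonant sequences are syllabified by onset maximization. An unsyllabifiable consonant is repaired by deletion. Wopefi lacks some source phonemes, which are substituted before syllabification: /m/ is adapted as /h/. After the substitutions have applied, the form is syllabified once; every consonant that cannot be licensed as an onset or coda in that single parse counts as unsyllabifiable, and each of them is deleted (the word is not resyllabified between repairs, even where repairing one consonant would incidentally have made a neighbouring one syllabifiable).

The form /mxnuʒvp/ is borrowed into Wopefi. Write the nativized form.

Substitution: /m/ → /h/, giving /hxnuʒvp/.
The consonants /h/, /v/, /p/ cannot be parsed into a legal (C)(C)V(C) syllable (at most one coda consonant is licensed; onsets may contain at most 2 consonants).
Deleting the stranded consonants removes /h/, /v/, /p/.

xnuʒ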